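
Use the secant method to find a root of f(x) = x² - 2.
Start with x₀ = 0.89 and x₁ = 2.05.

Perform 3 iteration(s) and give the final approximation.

f(x) = x² - 2
x₀ = 0.89, x₁ = 2.05

Secant formula: x_{n+1} = x_n - f(x_n)(x_n - x_{n-1})/(f(x_n) - f(x_{n-1}))

Iteration 1:
  f(0.890000) = -1.207900
  f(2.050000) = 2.202500
  x_2 = 2.050000 - 2.202500×(2.050000 - 0.890000)/(2.202500 - (-1.207900))
       = 1.300850
Iteration 2:
  f(2.050000) = 2.202500
  f(1.300850) = -0.307788
  x_3 = 1.300850 - (-0.307788)×(1.300850 - 2.050000)/(-0.307788 - 2.202500)
       = 1.392704
Iteration 3:
  f(1.300850) = -0.307788
  f(1.392704) = -0.060375
  x_4 = 1.392704 - (-0.060375)×(1.392704 - 1.300850)/(-0.060375 - (-0.307788))
       = 1.415119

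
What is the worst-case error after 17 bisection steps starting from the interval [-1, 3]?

Bisection error bound: |error| ≤ (b-a)/2^n
|error| ≤ (3 - (-1))/2^17 = 4/2^17
|error| ≤ 0.0000305176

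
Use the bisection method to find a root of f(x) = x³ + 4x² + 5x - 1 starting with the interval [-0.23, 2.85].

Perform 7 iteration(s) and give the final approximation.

f(x) = x³ + 4x² + 5x - 1
Initial interval: [-0.23, 2.85]

Iteration 1:
  c_1 = (-0.230000 + 2.850000)/2 = 1.310000
  f(c_1) = f(1.310000) = 14.662491
  f(a) × f(c) < 0, new interval: [-0.230000, 1.310000]
Iteration 2:
  c_2 = (-0.230000 + 1.310000)/2 = 0.540000
  f(c_2) = f(0.540000) = 3.023864
  f(a) × f(c) < 0, new interval: [-0.230000, 0.540000]
Iteration 3:
  c_3 = (-0.230000 + 0.540000)/2 = 0.155000
  f(c_3) = f(0.155000) = -0.125176
  f(a) × f(c) ≥ 0, new interval: [0.155000, 0.540000]
Iteration 4:
  c_4 = (0.155000 + 0.540000)/2 = 0.347500
  f(c_4) = f(0.347500) = 1.262488
  f(a) × f(c) < 0, new interval: [0.155000, 0.347500]
Iteration 5:
  c_5 = (0.155000 + 0.347500)/2 = 0.251250
  f(c_5) = f(0.251250) = 0.524617
  f(a) × f(c) < 0, new interval: [0.155000, 0.251250]
Iteration 6:
  c_6 = (0.155000 + 0.251250)/2 = 0.203125
  f(c_6) = f(0.203125) = 0.189045
  f(a) × f(c) < 0, new interval: [0.155000, 0.203125]
Iteration 7:
  c_7 = (0.155000 + 0.203125)/2 = 0.179063
  f(c_7) = f(0.179063) = 0.029307
  f(a) × f(c) < 0, new interval: [0.155000, 0.179063]

After 7 iteration(s), the approximation is c_7 = 0.179063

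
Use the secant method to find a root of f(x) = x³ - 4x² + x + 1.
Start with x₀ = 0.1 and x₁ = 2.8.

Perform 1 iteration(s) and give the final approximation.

f(x) = x³ - 4x² + x + 1
x₀ = 0.1, x₁ = 2.8

Secant formula: x_{n+1} = x_n - f(x_n)(x_n - x_{n-1})/(f(x_n) - f(x_{n-1}))

Iteration 1:
  f(0.100000) = 1.061000
  f(2.800000) = -5.608000
  x_2 = 2.800000 - (-5.608000)×(2.800000 - 0.100000)/(-5.608000 - 1.061000)
       = 0.529555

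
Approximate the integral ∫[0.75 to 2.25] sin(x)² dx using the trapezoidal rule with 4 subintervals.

f(x) = sin(x)²
a = 0.75, b = 2.25, n = 4
h = (b - a)/n = 0.375000

Trapezoidal rule: (h/2)[f(x₀) + 2f(x₁) + 2f(x₂) + ... + f(xₙ)]

x_0 = 0.7500, f(x_0) = 0.464631, coefficient = 1
x_1 = 1.1250, f(x_1) = 0.814087, coefficient = 2
x_2 = 1.5000, f(x_2) = 0.994996, coefficient = 2
x_3 = 1.8750, f(x_3) = 0.910280, coefficient = 2
x_4 = 2.2500, f(x_4) = 0.605398, coefficient = 1

I ≈ (0.375000/2) × 6.508755 = 1.220392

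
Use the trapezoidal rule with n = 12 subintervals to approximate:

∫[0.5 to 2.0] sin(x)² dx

f(x) = sin(x)²
a = 0.5, b = 2.0, n = 12
h = (b - a)/n = 0.125000

Trapezoidal rule: (h/2)[f(x₀) + 2f(x₁) + 2f(x₂) + ... + f(xₙ)]

x_0 = 0.5000, f(x_0) = 0.229849, coefficient = 1
x_1 = 0.6250, f(x_1) = 0.342339, coefficient = 2
x_2 = 0.7500, f(x_2) = 0.464631, coefficient = 2
x_3 = 0.8750, f(x_3) = 0.589123, coefficient = 2
x_4 = 1.0000, f(x_4) = 0.708073, coefficient = 2
x_5 = 1.1250, f(x_5) = 0.814087, coefficient = 2
x_6 = 1.2500, f(x_6) = 0.900572, coefficient = 2
x_7 = 1.3750, f(x_7) = 0.962151, coefficient = 2
x_8 = 1.5000, f(x_8) = 0.994996, coefficient = 2
x_9 = 1.6250, f(x_9) = 0.997065, coefficient = 2
x_10 = 1.7500, f(x_10) = 0.968228, coefficient = 2
x_11 = 1.8750, f(x_11) = 0.910280, coefficient = 2
x_12 = 2.0000, f(x_12) = 0.826822, coefficient = 1

I ≈ (0.125000/2) × 18.359762 = 1.147485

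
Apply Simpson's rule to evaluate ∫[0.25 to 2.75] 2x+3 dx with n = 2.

f(x) = 2x+3
a = 0.25, b = 2.75, n = 2
h = (b - a)/n = 1.250000

Simpson's rule: (h/3)[f(x₀) + 4f(x₁) + 2f(x₂) + ... + f(xₙ)]

x_0 = 0.2500, f(x_0) = 3.500000, coefficient = 1
x_1 = 1.5000, f(x_1) = 6.000000, coefficient = 4
x_2 = 2.7500, f(x_2) = 8.500000, coefficient = 1

I ≈ (1.250000/3) × 36.000000 = 15.000000
Exact value: 15.000000
Error: 0.000000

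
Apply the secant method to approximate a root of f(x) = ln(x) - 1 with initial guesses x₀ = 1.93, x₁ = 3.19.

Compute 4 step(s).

f(x) = ln(x) - 1
x₀ = 1.93, x₁ = 3.19

Secant formula: x_{n+1} = x_n - f(x_n)(x_n - x_{n-1})/(f(x_n) - f(x_{n-1}))

Iteration 1:
  f(1.930000) = -0.342480
  f(3.190000) = 0.160021
  x_2 = 3.190000 - 0.160021×(3.190000 - 1.930000)/(0.160021 - (-0.342480))
       = 2.788754
Iteration 2:
  f(3.190000) = 0.160021
  f(2.788754) = 0.025595
  x_3 = 2.788754 - 0.025595×(2.788754 - 3.190000)/(0.025595 - 0.160021)
       = 2.712356
Iteration 3:
  f(2.788754) = 0.025595
  f(2.712356) = -0.002182
  x_4 = 2.712356 - (-0.002182)×(2.712356 - 2.788754)/(-0.002182 - 0.025595)
       = 2.718358
Iteration 4:
  f(2.712356) = -0.002182
  f(2.718358) = 0.000028
  x_5 = 2.718358 - 0.000028×(2.718358 - 2.712356)/(0.000028 - (-0.002182))
       = 2.718282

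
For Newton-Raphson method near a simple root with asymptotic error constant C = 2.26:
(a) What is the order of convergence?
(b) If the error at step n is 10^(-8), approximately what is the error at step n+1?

(a) Newton-Raphson has quadratic (order 2) convergence near simple roots.
    This means |e_{n+1}| ≈ C|e_n|².

(b) With |e_n| = 10^(-8) and C = 2.26:
    |e_{n+1}| ≈ 2.26 × (10^(-8))² = 2.26 × 10^(-16)

(a) 2 (quadratic); (b) |e_{n+1}| ≈ 2.260e-16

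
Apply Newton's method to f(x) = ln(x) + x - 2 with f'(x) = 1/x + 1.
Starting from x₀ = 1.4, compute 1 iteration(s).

f(x) = ln(x) + x - 2
f'(x) = 1/x + 1
x₀ = 1.4

Newton-Raphson formula: x_{n+1} = x_n - f(x_n)/f'(x_n)

Iteration 1:
  f(1.400000) = -0.263528
  f'(1.400000) = 1.714286
  x_1 = 1.400000 - (-0.263528)/1.714286 = 1.553725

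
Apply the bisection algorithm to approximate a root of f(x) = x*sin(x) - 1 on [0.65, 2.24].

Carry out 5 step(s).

f(x) = x*sin(x) - 1
Initial interval: [0.65, 2.24]

Iteration 1:
  c_1 = (0.650000 + 2.240000)/2 = 1.445000
  f(c_1) = f(1.445000) = 0.433582
  f(a) × f(c) < 0, new interval: [0.650000, 1.445000]
Iteration 2:
  c_2 = (0.650000 + 1.445000)/2 = 1.047500
  f(c_2) = f(1.047500) = -0.092680
  f(a) × f(c) ≥ 0, new interval: [1.047500, 1.445000]
Iteration 3:
  c_3 = (1.047500 + 1.445000)/2 = 1.246250
  f(c_3) = f(1.246250) = 0.181190
  f(a) × f(c) < 0, new interval: [1.047500, 1.246250]
Iteration 4:
  c_4 = (1.047500 + 1.246250)/2 = 1.146875
  f(c_4) = f(1.146875) = 0.045357
  f(a) × f(c) < 0, new interval: [1.047500, 1.146875]
Iteration 5:
  c_5 = (1.047500 + 1.146875)/2 = 1.097187
  f(c_5) = f(1.097187) = -0.023582
  f(a) × f(c) ≥ 0, new interval: [1.097187, 1.146875]

After 5 iteration(s), the approximation is c_5 = 1.097187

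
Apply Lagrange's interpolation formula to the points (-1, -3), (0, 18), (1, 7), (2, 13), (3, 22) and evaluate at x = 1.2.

Lagrange interpolation formula:
P(x) = Σ yᵢ × Lᵢ(x)
where Lᵢ(x) = Π_{j≠i} (x - xⱼ)/(xᵢ - xⱼ)

L_0(1.2) = (1.2 - 0)/(-1 - 0) × (1.2 - 1)/(-1 - 1) × (1.2 - 2)/(-1 - 2) × (1.2 - 3)/(-1 - 3) = 0.014400
L_1(1.2) = (1.2 - (-1))/(0 - (-1)) × (1.2 - 1)/(0 - 1) × (1.2 - 2)/(0 - 2) × (1.2 - 3)/(0 - 3) = -0.105600
L_2(1.2) = (1.2 - (-1))/(1 - (-1)) × (1.2 - 0)/(1 - 0) × (1.2 - 2)/(1 - 2) × (1.2 - 3)/(1 - 3) = 0.950400
L_3(1.2) = (1.2 - (-1))/(2 - (-1)) × (1.2 - 0)/(2 - 0) × (1.2 - 1)/(2 - 1) × (1.2 - 3)/(2 - 3) = 0.158400
L_4(1.2) = (1.2 - (-1))/(3 - (-1)) × (1.2 - 0)/(3 - 0) × (1.2 - 1)/(3 - 1) × (1.2 - 2)/(3 - 2) = -0.017600

P(1.2) = (-3)×L_0(1.2) + 18×L_1(1.2) + 7×L_2(1.2) + 13×L_3(1.2) + 22×L_4(1.2)
P(1.2) = 6.380800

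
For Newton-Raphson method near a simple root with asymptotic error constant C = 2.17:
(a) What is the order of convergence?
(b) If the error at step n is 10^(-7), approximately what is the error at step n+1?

(a) Newton-Raphson has quadratic (order 2) convergence near simple roots.
    This means |e_{n+1}| ≈ C|e_n|².

(b) With |e_n| = 10^(-7) and C = 2.17:
    |e_{n+1}| ≈ 2.17 × (10^(-7))² = 2.17 × 10^(-14)

(a) 2 (quadratic); (b) |e_{n+1}| ≈ 2.170e-14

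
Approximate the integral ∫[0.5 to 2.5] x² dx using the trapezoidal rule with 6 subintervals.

f(x) = x²
a = 0.5, b = 2.5, n = 6
h = (b - a)/n = 0.333333

Trapezoidal rule: (h/2)[f(x₀) + 2f(x₁) + 2f(x₂) + ... + f(xₙ)]

x_0 = 0.5000, f(x_0) = 0.250000, coefficient = 1
x_1 = 0.8333, f(x_1) = 0.694444, coefficient = 2
x_2 = 1.1667, f(x_2) = 1.361111, coefficient = 2
x_3 = 1.5000, f(x_3) = 2.250000, coefficient = 2
x_4 = 1.8333, f(x_4) = 3.361111, coefficient = 2
x_5 = 2.1667, f(x_5) = 4.694444, coefficient = 2
x_6 = 2.5000, f(x_6) = 6.250000, coefficient = 1

I ≈ (0.333333/2) × 31.222222 = 5.203704
Exact value: 5.166667
Error: 0.037037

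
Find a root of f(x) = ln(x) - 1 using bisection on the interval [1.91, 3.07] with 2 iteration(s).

f(x) = ln(x) - 1
Initial interval: [1.91, 3.07]

Iteration 1:
  c_1 = (1.910000 + 3.070000)/2 = 2.490000
  f(c_1) = f(2.490000) = -0.087717
  f(a) × f(c) ≥ 0, new interval: [2.490000, 3.070000]
Iteration 2:
  c_2 = (2.490000 + 3.070000)/2 = 2.780000
  f(c_2) = f(2.780000) = 0.022451
  f(a) × f(c) < 0, new interval: [2.490000, 2.780000]

After 2 iteration(s), the approximation is c_2 = 2.780000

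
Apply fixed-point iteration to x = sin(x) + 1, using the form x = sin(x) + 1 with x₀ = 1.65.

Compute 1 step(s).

Equation: x = sin(x) + 1
Fixed-point form: x = sin(x) + 1
x₀ = 1.65

x_1 = g(1.650000) = 1.996865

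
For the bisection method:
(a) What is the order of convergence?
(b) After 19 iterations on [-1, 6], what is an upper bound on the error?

(a) Bisection has linear (order 1) convergence; the error is halved each step.

(b) Error bound = (b-a)/2^n = (6 - (-1))/2^{19}
    = 7/2^{19}

(a) 1 (linear); (b) error ≤ 1.34e-05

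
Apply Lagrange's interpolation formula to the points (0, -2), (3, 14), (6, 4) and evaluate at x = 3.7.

Lagrange interpolation formula:
P(x) = Σ yᵢ × Lᵢ(x)
where Lᵢ(x) = Π_{j≠i} (x - xⱼ)/(xᵢ - xⱼ)

L_0(3.7) = (3.7 - 3)/(0 - 3) × (3.7 - 6)/(0 - 6) = -0.089444
L_1(3.7) = (3.7 - 0)/(3 - 0) × (3.7 - 6)/(3 - 6) = 0.945556
L_2(3.7) = (3.7 - 0)/(6 - 0) × (3.7 - 3)/(6 - 3) = 0.143889

P(3.7) = (-2)×L_0(3.7) + 14×L_1(3.7) + 4×L_2(3.7)
P(3.7) = 13.992222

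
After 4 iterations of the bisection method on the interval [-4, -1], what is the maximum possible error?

Bisection error bound: |error| ≤ (b-a)/2^n
|error| ≤ (-1 - (-4))/2^4 = 3/2^4
|error| ≤ 0.1875000000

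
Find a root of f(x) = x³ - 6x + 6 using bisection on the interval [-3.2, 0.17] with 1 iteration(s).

f(x) = x³ - 6x + 6
Initial interval: [-3.2, 0.17]

Iteration 1:
  c_1 = (-3.200000 + 0.170000)/2 = -1.515000
  f(c_1) = f(-1.515000) = 11.612734
  f(a) × f(c) < 0, new interval: [-3.200000, -1.515000]

After 1 iteration(s), the approximation is c_1 = -1.515000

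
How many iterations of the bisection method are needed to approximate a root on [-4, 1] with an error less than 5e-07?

We need (b-a)/2^n ≤ 5e-07
(1 - (-4))/2^n ≤ 5e-07
5/2^n ≤ 5e-07
2^n ≥ 10000000
n ≥ log₂(10000000) = 23.25
n ≥ 24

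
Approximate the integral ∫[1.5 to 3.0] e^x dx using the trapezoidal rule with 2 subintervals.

f(x) = e^x
a = 1.5, b = 3.0, n = 2
h = (b - a)/n = 0.750000

Trapezoidal rule: (h/2)[f(x₀) + 2f(x₁) + 2f(x₂) + ... + f(xₙ)]

x_0 = 1.5000, f(x_0) = 4.481689, coefficient = 1
x_1 = 2.2500, f(x_1) = 9.487736, coefficient = 2
x_2 = 3.0000, f(x_2) = 20.085537, coefficient = 1

I ≈ (0.750000/2) × 43.542698 = 16.328512
Exact value: 15.603848
Error: 0.724664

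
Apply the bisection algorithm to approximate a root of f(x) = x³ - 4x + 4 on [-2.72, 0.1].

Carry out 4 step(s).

f(x) = x³ - 4x + 4
Initial interval: [-2.72, 0.1]

Iteration 1:
  c_1 = (-2.720000 + 0.100000)/2 = -1.310000
  f(c_1) = f(-1.310000) = 6.991909
  f(a) × f(c) < 0, new interval: [-2.720000, -1.310000]
Iteration 2:
  c_2 = (-2.720000 + (-1.310000))/2 = -2.015000
  f(c_2) = f(-2.015000) = 3.878647
  f(a) × f(c) < 0, new interval: [-2.720000, -2.015000]
Iteration 3:
  c_3 = (-2.720000 + (-2.015000))/2 = -2.367500
  f(c_3) = f(-2.367500) = 0.200029
  f(a) × f(c) < 0, new interval: [-2.720000, -2.367500]
Iteration 4:
  c_4 = (-2.720000 + (-2.367500))/2 = -2.543750
  f(c_4) = f(-2.543750) = -2.284752
  f(a) × f(c) ≥ 0, new interval: [-2.543750, -2.367500]

After 4 iteration(s), the approximation is c_4 = -2.543750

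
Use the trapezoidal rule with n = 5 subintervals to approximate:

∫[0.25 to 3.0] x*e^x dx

f(x) = x*e^x
a = 0.25, b = 3.0, n = 5
h = (b - a)/n = 0.550000

Trapezoidal rule: (h/2)[f(x₀) + 2f(x₁) + 2f(x₂) + ... + f(xₙ)]

x_0 = 0.2500, f(x_0) = 0.321006, coefficient = 1
x_1 = 0.8000, f(x_1) = 1.780433, coefficient = 2
x_2 = 1.3500, f(x_2) = 5.207524, coefficient = 2
x_3 = 1.9000, f(x_3) = 12.703199, coefficient = 2
x_4 = 2.4500, f(x_4) = 28.391449, coefficient = 2
x_5 = 3.0000, f(x_5) = 60.256611, coefficient = 1

I ≈ (0.550000/2) × 156.742829 = 43.104278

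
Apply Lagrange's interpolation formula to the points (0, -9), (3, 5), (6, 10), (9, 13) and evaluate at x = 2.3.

Lagrange interpolation formula:
P(x) = Σ yᵢ × Lᵢ(x)
where Lᵢ(x) = Π_{j≠i} (x - xⱼ)/(xᵢ - xⱼ)

L_0(2.3) = (2.3 - 3)/(0 - 3) × (2.3 - 6)/(0 - 6) × (2.3 - 9)/(0 - 9) = 0.107117
L_1(2.3) = (2.3 - 0)/(3 - 0) × (2.3 - 6)/(3 - 6) × (2.3 - 9)/(3 - 9) = 1.055870
L_2(2.3) = (2.3 - 0)/(6 - 0) × (2.3 - 3)/(6 - 3) × (2.3 - 9)/(6 - 9) = -0.199759
L_3(2.3) = (2.3 - 0)/(9 - 0) × (2.3 - 3)/(9 - 3) × (2.3 - 6)/(9 - 6) = 0.036772

P(2.3) = (-9)×L_0(2.3) + 5×L_1(2.3) + 10×L_2(2.3) + 13×L_3(2.3)
P(2.3) = 2.795735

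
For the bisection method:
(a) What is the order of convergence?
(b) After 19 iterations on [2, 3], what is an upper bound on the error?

(a) Bisection has linear (order 1) convergence; the error is halved each step.

(b) Error bound = (b-a)/2^n = (3 - 2)/2^{19}
    = 1/2^{19}

(a) 1 (linear); (b) error ≤ 1.91e-06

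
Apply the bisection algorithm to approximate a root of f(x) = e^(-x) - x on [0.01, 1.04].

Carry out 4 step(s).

f(x) = e^(-x) - x
Initial interval: [0.01, 1.04]

Iteration 1:
  c_1 = (0.010000 + 1.040000)/2 = 0.525000
  f(c_1) = f(0.525000) = 0.066555
  f(a) × f(c) ≥ 0, new interval: [0.525000, 1.040000]
Iteration 2:
  c_2 = (0.525000 + 1.040000)/2 = 0.782500
  f(c_2) = f(0.782500) = -0.325239
  f(a) × f(c) < 0, new interval: [0.525000, 0.782500]
Iteration 3:
  c_3 = (0.525000 + 0.782500)/2 = 0.653750
  f(c_3) = f(0.653750) = -0.133658
  f(a) × f(c) < 0, new interval: [0.525000, 0.653750]
Iteration 4:
  c_4 = (0.525000 + 0.653750)/2 = 0.589375
  f(c_4) = f(0.589375) = -0.034701
  f(a) × f(c) < 0, new interval: [0.525000, 0.589375]

After 4 iteration(s), the approximation is c_4 = 0.589375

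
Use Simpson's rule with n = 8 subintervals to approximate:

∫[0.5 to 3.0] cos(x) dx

f(x) = cos(x)
a = 0.5, b = 3.0, n = 8
h = (b - a)/n = 0.312500

Simpson's rule: (h/3)[f(x₀) + 4f(x₁) + 2f(x₂) + ... + f(xₙ)]

x_0 = 0.5000, f(x_0) = 0.877583, coefficient = 1
x_1 = 0.8125, f(x_1) = 0.687686, coefficient = 4
x_2 = 1.1250, f(x_2) = 0.431177, coefficient = 2
x_3 = 1.4375, f(x_3) = 0.132902, coefficient = 4
x_4 = 1.7500, f(x_4) = -0.178246, coefficient = 2
x_5 = 2.0625, f(x_5) = -0.472128, coefficient = 4
x_6 = 2.3750, f(x_6) = -0.720278, coefficient = 2
x_7 = 2.6875, f(x_7) = -0.898659, coefficient = 4
x_8 = 3.0000, f(x_8) = -0.989992, coefficient = 1

I ≈ (0.312500/3) × -3.247907 = -0.338324
Exact value: -0.338306
Error: 0.000018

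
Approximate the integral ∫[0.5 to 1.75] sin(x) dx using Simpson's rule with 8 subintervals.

f(x) = sin(x)
a = 0.5, b = 1.75, n = 8
h = (b - a)/n = 0.156250

Simpson's rule: (h/3)[f(x₀) + 4f(x₁) + 2f(x₂) + ... + f(xₙ)]

x_0 = 0.5000, f(x_0) = 0.479426, coefficient = 1
x_1 = 0.6562, f(x_1) = 0.610150, coefficient = 4
x_2 = 0.8125, f(x_2) = 0.726009, coefficient = 2
x_3 = 0.9688, f(x_3) = 0.824178, coefficient = 4
x_4 = 1.1250, f(x_4) = 0.902268, coefficient = 2
x_5 = 1.2812, f(x_5) = 0.958374, coefficient = 4
x_6 = 1.4375, f(x_6) = 0.991129, coefficient = 2
x_7 = 1.5938, f(x_7) = 0.999737, coefficient = 4
x_8 = 1.7500, f(x_8) = 0.983986, coefficient = 1

I ≈ (0.156250/3) × 20.271977 = 1.055832
Exact value: 1.055829
Error: 0.000004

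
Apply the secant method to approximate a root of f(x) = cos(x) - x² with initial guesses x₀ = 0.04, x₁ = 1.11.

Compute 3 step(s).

f(x) = cos(x) - x²
x₀ = 0.04, x₁ = 1.11

Secant formula: x_{n+1} = x_n - f(x_n)(x_n - x_{n-1})/(f(x_n) - f(x_{n-1}))

Iteration 1:
  f(0.040000) = 0.997600
  f(1.110000) = -0.787438
  x_2 = 1.110000 - (-0.787438)×(1.110000 - 0.040000)/(-0.787438 - 0.997600)
       = 0.637988
Iteration 2:
  f(1.110000) = -0.787438
  f(0.637988) = 0.396267
  x_3 = 0.637988 - 0.396267×(0.637988 - 1.110000)/(0.396267 - (-0.787438))
       = 0.796003
Iteration 3:
  f(0.637988) = 0.396267
  f(0.796003) = 0.065948
  x_4 = 0.796003 - 0.065948×(0.796003 - 0.637988)/(0.065948 - 0.396267)
       = 0.827550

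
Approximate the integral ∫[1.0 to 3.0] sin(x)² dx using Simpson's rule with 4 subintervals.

f(x) = sin(x)²
a = 1.0, b = 3.0, n = 4
h = (b - a)/n = 0.500000

Simpson's rule: (h/3)[f(x₀) + 4f(x₁) + 2f(x₂) + ... + f(xₙ)]

x_0 = 1.0000, f(x_0) = 0.708073, coefficient = 1
x_1 = 1.5000, f(x_1) = 0.994996, coefficient = 4
x_2 = 2.0000, f(x_2) = 0.826822, coefficient = 2
x_3 = 2.5000, f(x_3) = 0.358169, coefficient = 4
x_4 = 3.0000, f(x_4) = 0.019915, coefficient = 1

I ≈ (0.500000/3) × 7.794293 = 1.299049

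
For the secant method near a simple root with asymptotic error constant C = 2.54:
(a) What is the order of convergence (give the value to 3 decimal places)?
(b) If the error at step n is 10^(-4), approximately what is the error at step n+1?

(a) Secant method has superlinear convergence with order φ = (1+√5)/2 ≈ 1.618.
    This means |e_{n+1}| ≈ C|e_n|^1.618.

(b) With |e_n| = 10^(-4) and C = 2.54:
    |e_{n+1}| ≈ 2.54 × (10^(-4))^1.618 = 2.54 × 10^(-6.47)

(a) ≈ 1.618 (golden ratio); (b) |e_{n+1}| ≈ 8.564e-07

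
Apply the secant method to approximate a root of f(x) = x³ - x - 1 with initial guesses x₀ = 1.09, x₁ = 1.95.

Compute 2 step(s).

f(x) = x³ - x - 1
x₀ = 1.09, x₁ = 1.95

Secant formula: x_{n+1} = x_n - f(x_n)(x_n - x_{n-1})/(f(x_n) - f(x_{n-1}))

Iteration 1:
  f(1.090000) = -0.794971
  f(1.950000) = 4.464875
  x_2 = 1.950000 - 4.464875×(1.950000 - 1.090000)/(4.464875 - (-0.794971))
       = 1.219980
Iteration 2:
  f(1.950000) = 4.464875
  f(1.219980) = -0.404221
  x_3 = 1.219980 - (-0.404221)×(1.219980 - 1.950000)/(-0.404221 - 4.464875)
       = 1.280585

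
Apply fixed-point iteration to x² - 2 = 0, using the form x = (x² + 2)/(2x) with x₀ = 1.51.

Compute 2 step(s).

Equation: x² - 2 = 0
Fixed-point form: x = (x² + 2)/(2x)
x₀ = 1.51

x_1 = g(1.510000) = 1.417252
x_2 = g(1.417252) = 1.414217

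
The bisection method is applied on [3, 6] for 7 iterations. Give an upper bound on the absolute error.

Bisection error bound: |error| ≤ (b-a)/2^n
|error| ≤ (6 - 3)/2^7 = 3/2^7
|error| ≤ 0.0234375000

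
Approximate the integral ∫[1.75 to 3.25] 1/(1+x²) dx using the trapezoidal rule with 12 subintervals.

f(x) = 1/(1+x²)
a = 1.75, b = 3.25, n = 12
h = (b - a)/n = 0.125000

Trapezoidal rule: (h/2)[f(x₀) + 2f(x₁) + 2f(x₂) + ... + f(xₙ)]

x_0 = 1.7500, f(x_0) = 0.246154, coefficient = 1
x_1 = 1.8750, f(x_1) = 0.221453, coefficient = 2
x_2 = 2.0000, f(x_2) = 0.200000, coefficient = 2
x_3 = 2.1250, f(x_3) = 0.181303, coefficient = 2
x_4 = 2.2500, f(x_4) = 0.164948, coefficient = 2
x_5 = 2.3750, f(x_5) = 0.150588, coefficient = 2
x_6 = 2.5000, f(x_6) = 0.137931, coefficient = 2
x_7 = 2.6250, f(x_7) = 0.126733, coefficient = 2
x_8 = 2.7500, f(x_8) = 0.116788, coefficient = 2
x_9 = 2.8750, f(x_9) = 0.107926, coefficient = 2
x_10 = 3.0000, f(x_10) = 0.100000, coefficient = 2
x_11 = 3.1250, f(x_11) = 0.092888, coefficient = 2
x_12 = 3.2500, f(x_12) = 0.086486, coefficient = 1

I ≈ (0.125000/2) × 3.533759 = 0.220860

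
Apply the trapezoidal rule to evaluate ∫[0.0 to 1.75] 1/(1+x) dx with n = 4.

f(x) = 1/(1+x)
a = 0.0, b = 1.75, n = 4
h = (b - a)/n = 0.437500

Trapezoidal rule: (h/2)[f(x₀) + 2f(x₁) + 2f(x₂) + ... + f(xₙ)]

x_0 = 0.0000, f(x_0) = 1.000000, coefficient = 1
x_1 = 0.4375, f(x_1) = 0.695652, coefficient = 2
x_2 = 0.8750, f(x_2) = 0.533333, coefficient = 2
x_3 = 1.3125, f(x_3) = 0.432432, coefficient = 2
x_4 = 1.7500, f(x_4) = 0.363636, coefficient = 1

I ≈ (0.437500/2) × 4.686472 = 1.025166
Exact value: 1.011601
Error: 0.013565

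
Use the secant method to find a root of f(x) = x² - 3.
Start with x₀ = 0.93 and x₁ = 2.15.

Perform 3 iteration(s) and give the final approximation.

f(x) = x² - 3
x₀ = 0.93, x₁ = 2.15

Secant formula: x_{n+1} = x_n - f(x_n)(x_n - x_{n-1})/(f(x_n) - f(x_{n-1}))

Iteration 1:
  f(0.930000) = -2.135100
  f(2.150000) = 1.622500
  x_2 = 2.150000 - 1.622500×(2.150000 - 0.930000)/(1.622500 - (-2.135100))
       = 1.623214
Iteration 2:
  f(2.150000) = 1.622500
  f(1.623214) = -0.365175
  x_3 = 1.623214 - (-0.365175)×(1.623214 - 2.150000)/(-0.365175 - 1.622500)
       = 1.719995
Iteration 3:
  f(1.623214) = -0.365175
  f(1.719995) = -0.041616
  x_4 = 1.719995 - (-0.041616)×(1.719995 - 1.623214)/(-0.041616 - (-0.365175))
       = 1.732443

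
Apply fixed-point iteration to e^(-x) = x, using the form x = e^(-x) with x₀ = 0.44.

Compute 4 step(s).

Equation: e^(-x) = x
Fixed-point form: x = e^(-x)
x₀ = 0.44

x_1 = g(0.440000) = 0.644036
x_2 = g(0.644036) = 0.525168
x_3 = g(0.525168) = 0.591456
x_4 = g(0.591456) = 0.553521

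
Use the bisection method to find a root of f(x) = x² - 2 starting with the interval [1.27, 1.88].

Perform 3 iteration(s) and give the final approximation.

f(x) = x² - 2
Initial interval: [1.27, 1.88]

Iteration 1:
  c_1 = (1.270000 + 1.880000)/2 = 1.575000
  f(c_1) = f(1.575000) = 0.480625
  f(a) × f(c) < 0, new interval: [1.270000, 1.575000]
Iteration 2:
  c_2 = (1.270000 + 1.575000)/2 = 1.422500
  f(c_2) = f(1.422500) = 0.023506
  f(a) × f(c) < 0, new interval: [1.270000, 1.422500]
Iteration 3:
  c_3 = (1.270000 + 1.422500)/2 = 1.346250
  f(c_3) = f(1.346250) = -0.187611
  f(a) × f(c) ≥ 0, new interval: [1.346250, 1.422500]

After 3 iteration(s), the approximation is c_3 = 1.346250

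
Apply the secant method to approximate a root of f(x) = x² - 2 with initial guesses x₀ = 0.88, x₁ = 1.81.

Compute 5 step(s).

f(x) = x² - 2
x₀ = 0.88, x₁ = 1.81

Secant formula: x_{n+1} = x_n - f(x_n)(x_n - x_{n-1})/(f(x_n) - f(x_{n-1}))

Iteration 1:
  f(0.880000) = -1.225600
  f(1.810000) = 1.276100
  x_2 = 1.810000 - 1.276100×(1.810000 - 0.880000)/(1.276100 - (-1.225600))
       = 1.335613
Iteration 2:
  f(1.810000) = 1.276100
  f(1.335613) = -0.216137
  x_3 = 1.335613 - (-0.216137)×(1.335613 - 1.810000)/(-0.216137 - 1.276100)
       = 1.404324
Iteration 3:
  f(1.335613) = -0.216137
  f(1.404324) = -0.027874
  x_4 = 1.404324 - (-0.027874)×(1.404324 - 1.335613)/(-0.027874 - (-0.216137))
       = 1.414497
Iteration 4:
  f(1.404324) = -0.027874
  f(1.414497) = 0.000803
  x_5 = 1.414497 - 0.000803×(1.414497 - 1.404324)/(0.000803 - (-0.027874))
       = 1.414213
Iteration 5:
  f(1.414497) = 0.000803
  f(1.414213) = -0.000003
  x_6 = 1.414213 - (-0.000003)×(1.414213 - 1.414497)/(-0.000003 - 0.000803)
       = 1.414214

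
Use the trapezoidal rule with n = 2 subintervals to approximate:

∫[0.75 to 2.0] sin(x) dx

f(x) = sin(x)
a = 0.75, b = 2.0, n = 2
h = (b - a)/n = 0.625000

Trapezoidal rule: (h/2)[f(x₀) + 2f(x₁) + 2f(x₂) + ... + f(xₙ)]

x_0 = 0.7500, f(x_0) = 0.681639, coefficient = 1
x_1 = 1.3750, f(x_1) = 0.980893, coefficient = 2
x_2 = 2.0000, f(x_2) = 0.909297, coefficient = 1

I ≈ (0.625000/2) × 3.552722 = 1.110226
Exact value: 1.147836
Error: 0.037610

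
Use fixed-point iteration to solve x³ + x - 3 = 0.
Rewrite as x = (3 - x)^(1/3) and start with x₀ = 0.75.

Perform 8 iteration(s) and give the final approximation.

Equation: x³ + x - 3 = 0
Fixed-point form: x = (3 - x)^(1/3)
x₀ = 0.75

x_1 = g(0.750000) = 1.310371
x_2 = g(1.310371) = 1.191051
x_3 = g(1.191051) = 1.218453
x_4 = g(1.218453) = 1.212269
x_5 = g(1.212269) = 1.213670
x_6 = g(1.213670) = 1.213353
x_7 = g(1.213353) = 1.213425
x_8 = g(1.213425) = 1.213409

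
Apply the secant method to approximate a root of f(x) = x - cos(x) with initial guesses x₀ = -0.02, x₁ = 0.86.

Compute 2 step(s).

f(x) = x - cos(x)
x₀ = -0.02, x₁ = 0.86

Secant formula: x_{n+1} = x_n - f(x_n)(x_n - x_{n-1})/(f(x_n) - f(x_{n-1}))

Iteration 1:
  f(-0.020000) = -1.019800
  f(0.860000) = 0.207563
  x_2 = 0.860000 - 0.207563×(0.860000 - (-0.020000))/(0.207563 - (-1.019800))
       = 0.711181
Iteration 2:
  f(0.860000) = 0.207563
  f(0.711181) = -0.046411
  x_3 = 0.711181 - (-0.046411)×(0.711181 - 0.860000)/(-0.046411 - 0.207563)
       = 0.738376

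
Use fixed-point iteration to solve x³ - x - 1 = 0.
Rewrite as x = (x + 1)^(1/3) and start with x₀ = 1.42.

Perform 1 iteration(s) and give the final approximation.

Equation: x³ - x - 1 = 0
Fixed-point form: x = (x + 1)^(1/3)
x₀ = 1.42

x_1 = g(1.420000) = 1.342575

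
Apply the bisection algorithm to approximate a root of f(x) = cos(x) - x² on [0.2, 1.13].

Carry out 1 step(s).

f(x) = cos(x) - x²
Initial interval: [0.2, 1.13]

Iteration 1:
  c_1 = (0.200000 + 1.130000)/2 = 0.665000
  f(c_1) = f(0.665000) = 0.344692
  f(a) × f(c) ≥ 0, new interval: [0.665000, 1.130000]

After 1 iteration(s), the approximation is c_1 = 0.665000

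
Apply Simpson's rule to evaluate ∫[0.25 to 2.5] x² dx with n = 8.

f(x) = x²
a = 0.25, b = 2.5, n = 8
h = (b - a)/n = 0.281250

Simpson's rule: (h/3)[f(x₀) + 4f(x₁) + 2f(x₂) + ... + f(xₙ)]

x_0 = 0.2500, f(x_0) = 0.062500, coefficient = 1
x_1 = 0.5312, f(x_1) = 0.282227, coefficient = 4
x_2 = 0.8125, f(x_2) = 0.660156, coefficient = 2
x_3 = 1.0938, f(x_3) = 1.196289, coefficient = 4
x_4 = 1.3750, f(x_4) = 1.890625, coefficient = 2
x_5 = 1.6562, f(x_5) = 2.743164, coefficient = 4
x_6 = 1.9375, f(x_6) = 3.753906, coefficient = 2
x_7 = 2.2188, f(x_7) = 4.922852, coefficient = 4
x_8 = 2.5000, f(x_8) = 6.250000, coefficient = 1

I ≈ (0.281250/3) × 55.500000 = 5.203125
Exact value: 5.203125
Error: 0.000000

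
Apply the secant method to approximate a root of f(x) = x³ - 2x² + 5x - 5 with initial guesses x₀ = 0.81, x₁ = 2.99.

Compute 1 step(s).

f(x) = x³ - 2x² + 5x - 5
x₀ = 0.81, x₁ = 2.99

Secant formula: x_{n+1} = x_n - f(x_n)(x_n - x_{n-1})/(f(x_n) - f(x_{n-1}))

Iteration 1:
  f(0.810000) = -1.730759
  f(2.990000) = 18.800699
  x_2 = 2.990000 - 18.800699×(2.990000 - 0.810000)/(18.800699 - (-1.730759))
       = 0.993769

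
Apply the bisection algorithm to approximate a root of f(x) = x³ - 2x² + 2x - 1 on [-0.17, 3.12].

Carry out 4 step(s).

f(x) = x³ - 2x² + 2x - 1
Initial interval: [-0.17, 3.12]

Iteration 1:
  c_1 = (-0.170000 + 3.120000)/2 = 1.475000
  f(c_1) = f(1.475000) = 0.807797
  f(a) × f(c) < 0, new interval: [-0.170000, 1.475000]
Iteration 2:
  c_2 = (-0.170000 + 1.475000)/2 = 0.652500
  f(c_2) = f(0.652500) = -0.268707
  f(a) × f(c) ≥ 0, new interval: [0.652500, 1.475000]
Iteration 3:
  c_3 = (0.652500 + 1.475000)/2 = 1.063750
  f(c_3) = f(1.063750) = 0.068073
  f(a) × f(c) < 0, new interval: [0.652500, 1.063750]
Iteration 4:
  c_4 = (0.652500 + 1.063750)/2 = 0.858125
  f(c_4) = f(0.858125) = -0.124602
  f(a) × f(c) ≥ 0, new interval: [0.858125, 1.063750]

After 4 iteration(s), the approximation is c_4 = 0.858125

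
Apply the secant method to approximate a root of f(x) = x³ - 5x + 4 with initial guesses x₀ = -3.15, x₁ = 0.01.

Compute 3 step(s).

f(x) = x³ - 5x + 4
x₀ = -3.15, x₁ = 0.01

Secant formula: x_{n+1} = x_n - f(x_n)(x_n - x_{n-1})/(f(x_n) - f(x_{n-1}))

Iteration 1:
  f(-3.150000) = -11.505875
  f(0.010000) = 3.950001
  x_2 = 0.010000 - 3.950001×(0.010000 - (-3.150000))/(3.950001 - (-11.505875))
       = -0.797589
Iteration 2:
  f(0.010000) = 3.950001
  f(-0.797589) = 7.480562
  x_3 = -0.797589 - 7.480562×(-0.797589 - 0.010000)/(7.480562 - 3.950001)
       = 0.913533
Iteration 3:
  f(-0.797589) = 7.480562
  f(0.913533) = 0.194716
  x_4 = 0.913533 - 0.194716×(0.913533 - (-0.797589))/(0.194716 - 7.480562)
       = 0.959264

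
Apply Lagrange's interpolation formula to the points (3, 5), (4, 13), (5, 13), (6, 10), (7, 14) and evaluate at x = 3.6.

Lagrange interpolation formula:
P(x) = Σ yᵢ × Lᵢ(x)
where Lᵢ(x) = Π_{j≠i} (x - xⱼ)/(xᵢ - xⱼ)

L_0(3.6) = (3.6 - 4)/(3 - 4) × (3.6 - 5)/(3 - 5) × (3.6 - 6)/(3 - 6) × (3.6 - 7)/(3 - 7) = 0.190400
L_1(3.6) = (3.6 - 3)/(4 - 3) × (3.6 - 5)/(4 - 5) × (3.6 - 6)/(4 - 6) × (3.6 - 7)/(4 - 7) = 1.142400
L_2(3.6) = (3.6 - 3)/(5 - 3) × (3.6 - 4)/(5 - 4) × (3.6 - 6)/(5 - 6) × (3.6 - 7)/(5 - 7) = -0.489600
L_3(3.6) = (3.6 - 3)/(6 - 3) × (3.6 - 4)/(6 - 4) × (3.6 - 5)/(6 - 5) × (3.6 - 7)/(6 - 7) = 0.190400
L_4(3.6) = (3.6 - 3)/(7 - 3) × (3.6 - 4)/(7 - 4) × (3.6 - 5)/(7 - 5) × (3.6 - 6)/(7 - 6) = -0.033600

P(3.6) = 5×L_0(3.6) + 13×L_1(3.6) + 13×L_2(3.6) + 10×L_3(3.6) + 14×L_4(3.6)
P(3.6) = 10.872000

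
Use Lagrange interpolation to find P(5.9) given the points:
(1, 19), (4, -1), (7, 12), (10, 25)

Lagrange interpolation formula:
P(x) = Σ yᵢ × Lᵢ(x)
where Lᵢ(x) = Π_{j≠i} (x - xⱼ)/(xᵢ - xⱼ)

L_0(5.9) = (5.9 - 4)/(1 - 4) × (5.9 - 7)/(1 - 7) × (5.9 - 10)/(1 - 10) = -0.052895
L_1(5.9) = (5.9 - 1)/(4 - 1) × (5.9 - 7)/(4 - 7) × (5.9 - 10)/(4 - 10) = 0.409241
L_2(5.9) = (5.9 - 1)/(7 - 1) × (5.9 - 4)/(7 - 4) × (5.9 - 10)/(7 - 10) = 0.706870
L_3(5.9) = (5.9 - 1)/(10 - 1) × (5.9 - 4)/(10 - 4) × (5.9 - 7)/(10 - 7) = -0.063216

P(5.9) = 19×L_0(5.9) + (-1)×L_1(5.9) + 12×L_2(5.9) + 25×L_3(5.9)
P(5.9) = 5.487796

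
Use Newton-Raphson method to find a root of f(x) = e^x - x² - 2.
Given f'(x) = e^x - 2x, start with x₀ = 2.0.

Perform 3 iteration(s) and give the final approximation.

f(x) = e^x - x² - 2
f'(x) = e^x - 2x
x₀ = 2.0

Newton-Raphson formula: x_{n+1} = x_n - f(x_n)/f'(x_n)

Iteration 1:
  f(2.000000) = 1.389056
  f'(2.000000) = 3.389056
  x_1 = 2.000000 - 1.389056/3.389056 = 1.590135
Iteration 2:
  f(1.590135) = 0.375881
  f'(1.590135) = 1.724140
  x_2 = 1.590135 - 0.375881/1.724140 = 1.372124
Iteration 3:
  f(1.372124) = 0.060994
  f'(1.372124) = 1.199470
  x_3 = 1.372124 - 0.060994/1.199470 = 1.321273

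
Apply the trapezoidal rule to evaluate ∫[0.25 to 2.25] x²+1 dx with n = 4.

f(x) = x²+1
a = 0.25, b = 2.25, n = 4
h = (b - a)/n = 0.500000

Trapezoidal rule: (h/2)[f(x₀) + 2f(x₁) + 2f(x₂) + ... + f(xₙ)]

x_0 = 0.2500, f(x_0) = 1.062500, coefficient = 1
x_1 = 0.7500, f(x_1) = 1.562500, coefficient = 2
x_2 = 1.2500, f(x_2) = 2.562500, coefficient = 2
x_3 = 1.7500, f(x_3) = 4.062500, coefficient = 2
x_4 = 2.2500, f(x_4) = 6.062500, coefficient = 1

I ≈ (0.500000/2) × 23.500000 = 5.875000
Exact value: 5.791667
Error: 0.083333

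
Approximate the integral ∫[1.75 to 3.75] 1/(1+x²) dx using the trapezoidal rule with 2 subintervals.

f(x) = 1/(1+x²)
a = 1.75, b = 3.75, n = 2
h = (b - a)/n = 1.000000

Trapezoidal rule: (h/2)[f(x₀) + 2f(x₁) + 2f(x₂) + ... + f(xₙ)]

x_0 = 1.7500, f(x_0) = 0.246154, coefficient = 1
x_1 = 2.7500, f(x_1) = 0.116788, coefficient = 2
x_2 = 3.7500, f(x_2) = 0.066390, coefficient = 1

I ≈ (1.000000/2) × 0.546121 = 0.273060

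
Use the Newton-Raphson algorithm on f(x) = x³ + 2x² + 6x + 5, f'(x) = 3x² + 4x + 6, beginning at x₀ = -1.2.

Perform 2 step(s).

f(x) = x³ + 2x² + 6x + 5
f'(x) = 3x² + 4x + 6
x₀ = -1.2

Newton-Raphson formula: x_{n+1} = x_n - f(x_n)/f'(x_n)

Iteration 1:
  f(-1.200000) = -1.048000
  f'(-1.200000) = 5.520000
  x_1 = -1.200000 - (-1.048000)/5.520000 = -1.010145
Iteration 2:
  f(-1.010145) = -0.050829
  f'(-1.010145) = 5.020599
  x_2 = -1.010145 - (-0.050829)/5.020599 = -1.000021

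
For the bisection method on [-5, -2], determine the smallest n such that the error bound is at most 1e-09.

We need (b-a)/2^n ≤ 1e-09
(-2 - (-5))/2^n ≤ 1e-09
3/2^n ≤ 1e-09
2^n ≥ 3000000000
n ≥ log₂(3000000000) = 31.48
n ≥ 32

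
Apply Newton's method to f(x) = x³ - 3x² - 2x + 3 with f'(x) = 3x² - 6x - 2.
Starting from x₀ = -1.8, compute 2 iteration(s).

f(x) = x³ - 3x² - 2x + 3
f'(x) = 3x² - 6x - 2
x₀ = -1.8

Newton-Raphson formula: x_{n+1} = x_n - f(x_n)/f'(x_n)

Iteration 1:
  f(-1.800000) = -8.952000
  f'(-1.800000) = 18.520000
  x_1 = -1.800000 - (-8.952000)/18.520000 = -1.316631
Iteration 2:
  f(-1.316631) = -1.849688
  f'(-1.316631) = 11.100333
  x_2 = -1.316631 - (-1.849688)/11.100333 = -1.149997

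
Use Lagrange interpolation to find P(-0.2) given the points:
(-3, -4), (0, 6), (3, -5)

Lagrange interpolation formula:
P(x) = Σ yᵢ × Lᵢ(x)
where Lᵢ(x) = Π_{j≠i} (x - xⱼ)/(xᵢ - xⱼ)

L_0(-0.2) = (-0.2 - 0)/(-3 - 0) × (-0.2 - 3)/(-3 - 3) = 0.035556
L_1(-0.2) = (-0.2 - (-3))/(0 - (-3)) × (-0.2 - 3)/(0 - 3) = 0.995556
L_2(-0.2) = (-0.2 - (-3))/(3 - (-3)) × (-0.2 - 0)/(3 - 0) = -0.031111

P(-0.2) = (-4)×L_0(-0.2) + 6×L_1(-0.2) + (-5)×L_2(-0.2)
P(-0.2) = 5.986667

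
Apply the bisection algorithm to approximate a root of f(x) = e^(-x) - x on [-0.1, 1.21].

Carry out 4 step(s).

f(x) = e^(-x) - x
Initial interval: [-0.1, 1.21]

Iteration 1:
  c_1 = (-0.100000 + 1.210000)/2 = 0.555000
  f(c_1) = f(0.555000) = 0.019072
  f(a) × f(c) ≥ 0, new interval: [0.555000, 1.210000]
Iteration 2:
  c_2 = (0.555000 + 1.210000)/2 = 0.882500
  f(c_2) = f(0.882500) = -0.468753
  f(a) × f(c) < 0, new interval: [0.555000, 0.882500]
Iteration 3:
  c_3 = (0.555000 + 0.882500)/2 = 0.718750
  f(c_3) = f(0.718750) = -0.231389
  f(a) × f(c) < 0, new interval: [0.555000, 0.718750]
Iteration 4:
  c_4 = (0.555000 + 0.718750)/2 = 0.636875
  f(c_4) = f(0.636875) = -0.107932
  f(a) × f(c) < 0, new interval: [0.555000, 0.636875]

After 4 iteration(s), the approximation is c_4 = 0.636875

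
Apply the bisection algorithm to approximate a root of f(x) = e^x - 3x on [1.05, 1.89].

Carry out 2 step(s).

f(x) = e^x - 3x
Initial interval: [1.05, 1.89]

Iteration 1:
  c_1 = (1.050000 + 1.890000)/2 = 1.470000
  f(c_1) = f(1.470000) = -0.060765
  f(a) × f(c) ≥ 0, new interval: [1.470000, 1.890000]
Iteration 2:
  c_2 = (1.470000 + 1.890000)/2 = 1.680000
  f(c_2) = f(1.680000) = 0.325556
  f(a) × f(c) < 0, new interval: [1.470000, 1.680000]

After 2 iteration(s), the approximation is c_2 = 1.680000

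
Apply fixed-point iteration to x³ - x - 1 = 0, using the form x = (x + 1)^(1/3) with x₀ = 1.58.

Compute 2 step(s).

Equation: x³ - x - 1 = 0
Fixed-point form: x = (x + 1)^(1/3)
x₀ = 1.58

x_1 = g(1.580000) = 1.371534
x_2 = g(1.371534) = 1.333551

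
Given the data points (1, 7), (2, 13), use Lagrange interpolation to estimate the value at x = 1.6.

Lagrange interpolation formula:
P(x) = Σ yᵢ × Lᵢ(x)
where Lᵢ(x) = Π_{j≠i} (x - xⱼ)/(xᵢ - xⱼ)

L_0(1.6) = (1.6 - 2)/(1 - 2) = 0.400000
L_1(1.6) = (1.6 - 1)/(2 - 1) = 0.600000

P(1.6) = 7×L_0(1.6) + 13×L_1(1.6)
P(1.6) = 10.600000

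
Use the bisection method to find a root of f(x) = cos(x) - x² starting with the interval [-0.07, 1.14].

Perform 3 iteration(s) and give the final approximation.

f(x) = cos(x) - x²
Initial interval: [-0.07, 1.14]

Iteration 1:
  c_1 = (-0.070000 + 1.140000)/2 = 0.535000
  f(c_1) = f(0.535000) = 0.574044
  f(a) × f(c) ≥ 0, new interval: [0.535000, 1.140000]
Iteration 2:
  c_2 = (0.535000 + 1.140000)/2 = 0.837500
  f(c_2) = f(0.837500) = -0.032084
  f(a) × f(c) < 0, new interval: [0.535000, 0.837500]
Iteration 3:
  c_3 = (0.535000 + 0.837500)/2 = 0.686250
  f(c_3) = f(0.686250) = 0.302689
  f(a) × f(c) ≥ 0, new interval: [0.686250, 0.837500]

After 3 iteration(s), the approximation is c_3 = 0.686250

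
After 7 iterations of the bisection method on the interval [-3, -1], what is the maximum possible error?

Bisection error bound: |error| ≤ (b-a)/2^n
|error| ≤ (-1 - (-3))/2^7 = 2/2^7
|error| ≤ 0.0156250000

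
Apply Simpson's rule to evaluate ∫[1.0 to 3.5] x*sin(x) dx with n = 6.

f(x) = x*sin(x)
a = 1.0, b = 3.5, n = 6
h = (b - a)/n = 0.416667

Simpson's rule: (h/3)[f(x₀) + 4f(x₁) + 2f(x₂) + ... + f(xₙ)]

x_0 = 1.0000, f(x_0) = 0.841471, coefficient = 1
x_1 = 1.4167, f(x_1) = 1.399873, coefficient = 4
x_2 = 1.8333, f(x_2) = 1.770514, coefficient = 2
x_3 = 2.2500, f(x_3) = 1.750665, coefficient = 4
x_4 = 2.6667, f(x_4) = 1.219394, coefficient = 2
x_5 = 3.0833, f(x_5) = 0.179531, coefficient = 4
x_6 = 3.5000, f(x_6) = -1.227741, coefficient = 1

I ≈ (0.416667/3) × 18.913819 = 2.626919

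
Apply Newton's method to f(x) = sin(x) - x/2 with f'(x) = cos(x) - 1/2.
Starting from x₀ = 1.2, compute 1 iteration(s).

f(x) = sin(x) - x/2
f'(x) = cos(x) - 1/2
x₀ = 1.2

Newton-Raphson formula: x_{n+1} = x_n - f(x_n)/f'(x_n)

Iteration 1:
  f(1.200000) = 0.332039
  f'(1.200000) = -0.137642
  x_1 = 1.200000 - 0.332039/(-0.137642) = 3.612334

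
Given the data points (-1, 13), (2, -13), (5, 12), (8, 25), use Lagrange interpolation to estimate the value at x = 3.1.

Lagrange interpolation formula:
P(x) = Σ yᵢ × Lᵢ(x)
where Lᵢ(x) = Π_{j≠i} (x - xⱼ)/(xᵢ - xⱼ)

L_0(3.1) = (3.1 - 2)/(-1 - 2) × (3.1 - 5)/(-1 - 5) × (3.1 - 8)/(-1 - 8) = -0.063216
L_1(3.1) = (3.1 - (-1))/(2 - (-1)) × (3.1 - 5)/(2 - 5) × (3.1 - 8)/(2 - 8) = 0.706870
L_2(3.1) = (3.1 - (-1))/(5 - (-1)) × (3.1 - 2)/(5 - 2) × (3.1 - 8)/(5 - 8) = 0.409241
L_3(3.1) = (3.1 - (-1))/(8 - (-1)) × (3.1 - 2)/(8 - 2) × (3.1 - 5)/(8 - 5) = -0.052895

P(3.1) = 13×L_0(3.1) + (-13)×L_1(3.1) + 12×L_2(3.1) + 25×L_3(3.1)
P(3.1) = -6.422611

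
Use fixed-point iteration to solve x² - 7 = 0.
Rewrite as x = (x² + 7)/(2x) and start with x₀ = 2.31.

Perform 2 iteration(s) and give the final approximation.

Equation: x² - 7 = 0
Fixed-point form: x = (x² + 7)/(2x)
x₀ = 2.31

x_1 = g(2.310000) = 2.670152
x_2 = g(2.670152) = 2.645863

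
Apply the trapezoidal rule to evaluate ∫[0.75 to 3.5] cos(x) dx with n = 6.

f(x) = cos(x)
a = 0.75, b = 3.5, n = 6
h = (b - a)/n = 0.458333

Trapezoidal rule: (h/2)[f(x₀) + 2f(x₁) + 2f(x₂) + ... + f(xₙ)]

x_0 = 0.7500, f(x_0) = 0.731689, coefficient = 1
x_1 = 1.2083, f(x_1) = 0.354578, coefficient = 2
x_2 = 1.6667, f(x_2) = -0.095724, coefficient = 2
x_3 = 2.1250, f(x_3) = -0.526266, coefficient = 2
x_4 = 2.5833, f(x_4) = -0.848178, coefficient = 2
x_5 = 3.0417, f(x_5) = -0.995012, coefficient = 2
x_6 = 3.5000, f(x_6) = -0.936457, coefficient = 1

I ≈ (0.458333/2) × -4.425971 = -1.014285
Exact value: -1.032422
Error: 0.018137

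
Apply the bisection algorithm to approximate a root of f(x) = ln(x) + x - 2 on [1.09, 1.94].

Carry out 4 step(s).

f(x) = ln(x) + x - 2
Initial interval: [1.09, 1.94]

Iteration 1:
  c_1 = (1.090000 + 1.940000)/2 = 1.515000
  f(c_1) = f(1.515000) = -0.069585
  f(a) × f(c) ≥ 0, new interval: [1.515000, 1.940000]
Iteration 2:
  c_2 = (1.515000 + 1.940000)/2 = 1.727500
  f(c_2) = f(1.727500) = 0.274175
  f(a) × f(c) < 0, new interval: [1.515000, 1.727500]
Iteration 3:
  c_3 = (1.515000 + 1.727500)/2 = 1.621250
  f(c_3) = f(1.621250) = 0.104447
  f(a) × f(c) < 0, new interval: [1.515000, 1.621250]
Iteration 4:
  c_4 = (1.515000 + 1.621250)/2 = 1.568125
  f(c_4) = f(1.568125) = 0.018006
  f(a) × f(c) < 0, new interval: [1.515000, 1.568125]

After 4 iteration(s), the approximation is c_4 = 1.568125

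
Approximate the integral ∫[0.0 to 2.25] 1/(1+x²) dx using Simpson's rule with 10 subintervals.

f(x) = 1/(1+x²)
a = 0.0, b = 2.25, n = 10
h = (b - a)/n = 0.225000

Simpson's rule: (h/3)[f(x₀) + 4f(x₁) + 2f(x₂) + ... + f(xₙ)]

x_0 = 0.0000, f(x_0) = 1.000000, coefficient = 1
x_1 = 0.2250, f(x_1) = 0.951814, coefficient = 4
x_2 = 0.4500, f(x_2) = 0.831601, coefficient = 2
x_3 = 0.6750, f(x_3) = 0.686990, coefficient = 4
x_4 = 0.9000, f(x_4) = 0.552486, coefficient = 2
x_5 = 1.1250, f(x_5) = 0.441379, coefficient = 4
x_6 = 1.3500, f(x_6) = 0.354296, coefficient = 2
x_7 = 1.5750, f(x_7) = 0.287305, coefficient = 4
x_8 = 1.8000, f(x_8) = 0.235849, coefficient = 2
x_9 = 2.0250, f(x_9) = 0.196054, coefficient = 4
x_10 = 2.2500, f(x_10) = 0.164948, coefficient = 1

I ≈ (0.225000/3) × 15.367584 = 1.152569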